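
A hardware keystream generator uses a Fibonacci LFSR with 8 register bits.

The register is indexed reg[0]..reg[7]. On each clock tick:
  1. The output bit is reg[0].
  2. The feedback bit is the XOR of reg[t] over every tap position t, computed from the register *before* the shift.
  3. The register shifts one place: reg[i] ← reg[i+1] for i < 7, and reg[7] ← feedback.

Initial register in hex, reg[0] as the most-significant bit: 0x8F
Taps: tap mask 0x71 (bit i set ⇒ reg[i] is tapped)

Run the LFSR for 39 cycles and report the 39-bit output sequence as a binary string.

100011110100001111111100100001010011111

k : reg_k → out_k, fb_k
0: 10001111 → 1, fb=0
1: 00011110 → 0, fb=1
2: 00111101 → 0, fb=0
3: 01111010 → 0, fb=0
4: 11110100 → 1, fb=0
5: 11101000 → 1, fb=0
6: 11010000 → 1, fb=1
7: 10100001 → 1, fb=1
8: 01000011 → 0, fb=1
9: 10000111 → 1, fb=1
10: 00001111 → 0, fb=1
11: 00011111 → 0, fb=1
12: 00111111 → 0, fb=1
13: 01111111 → 0, fb=1
14: 11111111 → 1, fb=0
15: 11111110 → 1, fb=0
16: 11111100 → 1, fb=1
17: 11111001 → 1, fb=0
18: 11110010 → 1, fb=0
19: 11100100 → 1, fb=0
20: 11001000 → 1, fb=0
21: 10010000 → 1, fb=1
22: 00100001 → 0, fb=0
23: 01000010 → 0, fb=1
24: 10000101 → 1, fb=0
25: 00001010 → 0, fb=0
26: 00010100 → 0, fb=1
27: 00101001 → 0, fb=1
28: 01010011 → 0, fb=1
29: 10100111 → 1, fb=1
30: 01001111 → 0, fb=1
31: 10011111 → 1, fb=0
32: 00111110 → 0, fb=1
33: 01111101 → 0, fb=0
34: 11111010 → 1, fb=1
35: 11110101 → 1, fb=0
36: 11101010 → 1, fb=1
37: 11010101 → 1, fb=0
38: 10101010 → 1, fb=1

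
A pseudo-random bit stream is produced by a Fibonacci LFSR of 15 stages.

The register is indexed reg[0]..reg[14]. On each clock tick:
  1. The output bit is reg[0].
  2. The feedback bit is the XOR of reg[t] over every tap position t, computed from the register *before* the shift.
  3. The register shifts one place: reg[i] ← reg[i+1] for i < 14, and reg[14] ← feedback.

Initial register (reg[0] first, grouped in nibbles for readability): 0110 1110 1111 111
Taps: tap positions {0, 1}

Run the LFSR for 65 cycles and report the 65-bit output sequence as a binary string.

step | reg (before) | out | fb
   0 | 011011101111111 | 0 | 1
   1 | 110111011111111 | 1 | 0
   2 | 101110111111110 | 1 | 1
   3 | 011101111111101 | 0 | 1
   4 | 111011111111011 | 1 | 0
   5 | 110111111110110 | 1 | 0
   6 | 101111111101100 | 1 | 1
   7 | 011111111011001 | 0 | 1
   8 | 111111110110011 | 1 | 0
   9 | 111111101100110 | 1 | 0
  10 | 111111011001100 | 1 | 0
  11 | 111110110011000 | 1 | 0
  12 | 111101100110000 | 1 | 0
  13 | 111011001100000 | 1 | 0
  14 | 110110011000000 | 1 | 0
  15 | 101100110000000 | 1 | 1
  16 | 011001100000001 | 0 | 1
  17 | 110011000000011 | 1 | 0
  18 | 100110000000110 | 1 | 1
  19 | 001100000001101 | 0 | 0
  20 | 011000000011010 | 0 | 1
  21 | 110000000110101 | 1 | 0
  22 | 100000001101010 | 1 | 1
  23 | 000000011010101 | 0 | 0
  24 | 000000110101010 | 0 | 0
  25 | 000001101010100 | 0 | 0
  26 | 000011010101000 | 0 | 0
  27 | 000110101010000 | 0 | 0
  28 | 001101010100000 | 0 | 0
  29 | 011010101000000 | 0 | 1
  30 | 110101010000001 | 1 | 0
  31 | 101010100000010 | 1 | 1
  32 | 010101000000101 | 0 | 1
  33 | 101010000001011 | 1 | 1
  34 | 010100000010111 | 0 | 1
  35 | 101000000101111 | 1 | 1
  36 | 010000001011111 | 0 | 1
  37 | 100000010111111 | 1 | 1
  38 | 000000101111111 | 0 | 0
  39 | 000001011111110 | 0 | 0
  40 | 000010111111100 | 0 | 0
  41 | 000101111111000 | 0 | 0
  42 | 001011111110000 | 0 | 0
  43 | 010111111100000 | 0 | 1
  44 | 101111111000001 | 1 | 1
  45 | 011111110000011 | 0 | 1
  46 | 111111100000111 | 1 | 0
  47 | 111111000001110 | 1 | 0
  48 | 111110000011100 | 1 | 0
  49 | 111100000111000 | 1 | 0
  50 | 111000001110000 | 1 | 0
  51 | 110000011100000 | 1 | 0
  52 | 100000111000000 | 1 | 1
  53 | 000001110000001 | 0 | 0
  54 | 000011100000010 | 0 | 0
  55 | 000111000000100 | 0 | 0
  56 | 001110000001000 | 0 | 0
  57 | 011100000010000 | 0 | 1
  58 | 111000000100001 | 1 | 0
  59 | 110000001000010 | 1 | 0
  60 | 100000010000100 | 1 | 1
  61 | 000000100001001 | 0 | 0
  62 | 000001000010010 | 0 | 0
  63 | 000010000100100 | 0 | 0
  64 | 000100001001000 | 0 | 0

01101110111111110110011000000011010101000000101111111000001110000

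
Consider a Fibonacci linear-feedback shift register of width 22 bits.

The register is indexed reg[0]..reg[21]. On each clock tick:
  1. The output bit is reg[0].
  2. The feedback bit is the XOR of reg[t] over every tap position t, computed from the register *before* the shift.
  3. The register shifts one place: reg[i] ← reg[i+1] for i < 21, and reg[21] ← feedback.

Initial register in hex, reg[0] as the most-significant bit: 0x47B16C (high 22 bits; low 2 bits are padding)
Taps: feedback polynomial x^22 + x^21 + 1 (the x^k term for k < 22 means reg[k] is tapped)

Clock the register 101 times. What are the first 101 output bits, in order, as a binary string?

tick  register→output (feedback)
  0  0100011110110001011011→0 (1)
  1  1000111101100010110111→1 (0)
  2  0001111011000101101110→0 (0)
  3  0011110110001011011100→0 (0)
  4  0111101100010110111000→0 (0)
  5  1111011000101101110000→1 (1)
  6  1110110001011011100001→1 (0)
  7  1101100010110111000010→1 (1)
  8  1011000101101110000101→1 (0)
  9  0110001011011100001010→0 (0)
 10  1100010110111000010100→1 (1)
 11  1000101101110000101001→1 (0)
 12  0001011011100001010010→0 (0)
 13  0010110111000010100100→0 (0)
 14  0101101110000101001000→0 (0)
 15  1011011100001010010000→1 (1)
 16  0110111000010100100001→0 (1)
 17  1101110000101001000011→1 (0)
 18  1011100001010010000110→1 (1)
 19  0111000010100100001101→0 (1)
 20  1110000101001000011011→1 (0)
 21  1100001010010000110110→1 (1)
 22  1000010100100001101101→1 (0)
 23  0000101001000011011010→0 (0)
 24  0001010010000110110100→0 (0)
 25  0010100100001101101000→0 (0)
 26  0101001000011011010000→0 (0)
 27  1010010000110110100000→1 (1)
 28  0100100001101101000001→0 (1)
 29  1001000011011010000011→1 (0)
 30  0010000110110100000110→0 (0)
 31  0100001101101000001100→0 (0)
 32  1000011011010000011000→1 (1)
 33  0000110110100000110001→0 (1)
 34  0001101101000001100011→0 (1)
 35  0011011010000011000111→0 (1)
 36  0110110100000110001111→0 (1)
 37  1101101000001100011111→1 (0)
 38  1011010000011000111110→1 (1)
 39  0110100000110001111101→0 (1)
 40  1101000001100011111011→1 (0)
 41  1010000011000111110110→1 (1)
 42  0100000110001111101101→0 (1)
 43  1000001100011111011011→1 (0)
 44  0000011000111110110110→0 (0)
 45  0000110001111101101100→0 (0)
 46  0001100011111011011000→0 (0)
 47  0011000111110110110000→0 (0)
 48  0110001111101101100000→0 (0)
 49  1100011111011011000000→1 (1)
 50  1000111110110110000001→1 (0)
 51  0001111101101100000010→0 (0)
 52  0011111011011000000100→0 (0)
 53  0111110110110000001000→0 (0)
 54  1111101101100000010000→1 (1)
 55  1111011011000000100001→1 (0)
 56  1110110110000001000010→1 (1)
 57  1101101100000010000101→1 (0)
 58  1011011000000100001010→1 (1)
 59  0110110000001000010101→0 (1)
 60  1101100000010000101011→1 (0)
 61  1011000000100001010110→1 (1)
 62  0110000001000010101101→0 (1)
 63  1100000010000101011011→1 (0)
 64  1000000100001010110110→1 (1)
 65  0000001000010101101101→0 (1)
 66  0000010000101011011011→0 (1)
 67  0000100001010110110111→0 (1)
 68  0001000010101101101111→0 (1)
 69  0010000101011011011111→0 (1)
 70  0100001010110110111111→0 (1)
 71  1000010101101101111111→1 (0)
 72  0000101011011011111110→0 (0)
 73  0001010110110111111100→0 (0)
 74  0010101101101111111000→0 (0)
 75  0101011011011111110000→0 (0)
 76  1010110110111111100000→1 (1)
 77  0101101101111111000001→0 (1)
 78  1011011011111110000011→1 (0)
 79  0110110111111100000110→0 (0)
 80  1101101111111000001100→1 (1)
 81  1011011111110000011001→1 (0)
 82  0110111111100000110010→0 (0)
 83  1101111111000001100100→1 (1)
 84  1011111110000011001001→1 (0)
 85  0111111100000110010010→0 (0)
 86  1111111000001100100100→1 (1)
 87  1111110000011001001001→1 (0)
 88  1111100000110010010010→1 (1)
 89  1111000001100100100101→1 (0)
 90  1110000011001001001010→1 (1)
 91  1100000110010010010101→1 (0)
 92  1000001100100100101010→1 (1)
 93  0000011001001001010101→0 (1)
 94  0000110010010010101011→0 (1)
 95  0001100100100101010111→0 (1)
 96  0011001001001010101111→0 (1)
 97  0110010010010101011111→0 (1)
 98  1100100100101010111111→1 (0)
 99  1001001001010101111110→1 (1)
100  0010010010101011111101→0 (1)

01000111101100010110111000010100100001101101000001100011111011011000000100001010110110111111100000110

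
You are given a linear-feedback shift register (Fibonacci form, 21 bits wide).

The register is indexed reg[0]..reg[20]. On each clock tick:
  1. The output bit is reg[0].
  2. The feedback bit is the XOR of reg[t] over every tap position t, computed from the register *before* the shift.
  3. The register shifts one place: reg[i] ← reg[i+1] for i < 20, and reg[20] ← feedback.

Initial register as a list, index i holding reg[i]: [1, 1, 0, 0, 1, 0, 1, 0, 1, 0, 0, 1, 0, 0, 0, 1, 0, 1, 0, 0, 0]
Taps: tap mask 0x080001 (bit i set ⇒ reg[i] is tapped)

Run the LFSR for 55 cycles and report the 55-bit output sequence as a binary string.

tick  register→output (feedback)
  0  110010101001000101000→1 (1)
  1  100101010010001010001→1 (1)
  2  001010100100010100011→0 (1)
  3  010101001000101000111→0 (1)
  4  101010010001010001111→1 (0)
  5  010100100010100011110→0 (1)
  6  101001000101000111101→1 (1)
  7  010010001010001111011→0 (1)
  8  100100010100011110111→1 (0)
  9  001000101000111101110→0 (1)
 10  010001010001111011101→0 (0)
 11  100010100011110111010→1 (0)
 12  000101000111101110100→0 (0)
 13  001010001111011101000→0 (0)
 14  010100011110111010000→0 (0)
 15  101000111101110100000→1 (1)
 16  010001111011101000001→0 (0)
 17  100011110111010000010→1 (0)
 18  000111101110100000100→0 (0)
 19  001111011101000001000→0 (0)
 20  011110111010000010000→0 (0)
 21  111101110100000100000→1 (1)
 22  111011101000001000001→1 (1)
 23  110111010000010000011→1 (0)
 24  101110100000100000110→1 (0)
 25  011101000001000001100→0 (0)
 26  111010000010000011000→1 (1)
 27  110100000100000110001→1 (1)
 28  101000001000001100011→1 (0)
 29  010000010000011000110→0 (1)
 30  100000100000110001101→1 (1)
 31  000001000001100011011→0 (1)
 32  000010000011000110111→0 (1)
 33  000100000110001101111→0 (1)
 34  001000001100011011111→0 (1)
 35  010000011000110111111→0 (1)
 36  100000110001101111111→1 (0)
 37  000001100011011111110→0 (1)
 38  000011000110111111101→0 (0)
 39  000110001101111111010→0 (1)
 40  001100011011111110101→0 (0)
 41  011000110111111101010→0 (1)
 42  110001101111111010101→1 (1)
 43  100011011111110101011→1 (0)
 44  000110111111101010110→0 (1)
 45  001101111111010101101→0 (0)
 46  011011111110101011010→0 (1)
 47  110111111101010110101→1 (1)
 48  101111111010101101011→1 (0)
 49  011111110101011010110→0 (1)
 50  111111101010110101101→1 (1)
 51  111111010101101011011→1 (0)
 52  111110101011010110110→1 (0)
 53  111101010110101101100→1 (1)
 54  111010101101011011001→1 (1)

1100101010010001010001111011101000001000001100011011111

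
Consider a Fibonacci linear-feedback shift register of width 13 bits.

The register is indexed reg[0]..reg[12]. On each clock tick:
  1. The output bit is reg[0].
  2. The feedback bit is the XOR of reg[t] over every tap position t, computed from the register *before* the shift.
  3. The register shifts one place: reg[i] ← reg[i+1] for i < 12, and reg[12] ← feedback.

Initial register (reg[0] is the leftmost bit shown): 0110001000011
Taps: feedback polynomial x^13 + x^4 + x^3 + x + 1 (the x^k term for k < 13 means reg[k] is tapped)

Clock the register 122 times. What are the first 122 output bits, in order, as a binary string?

k : reg_k → out_k, fb_k
0: 0110001000011 → 0, fb=1
1: 1100010000111 → 1, fb=0
2: 1000100001110 → 1, fb=0
3: 0001000011100 → 0, fb=1
4: 0010000111001 → 0, fb=0
5: 0100001110010 → 0, fb=1
6: 1000011100101 → 1, fb=1
7: 0000111001011 → 0, fb=1
8: 0001110010111 → 0, fb=0
9: 0011100101110 → 0, fb=0
10: 0111001011100 → 0, fb=0
11: 1110010111000 → 1, fb=0
12: 1100101110000 → 1, fb=1
13: 1001011100001 → 1, fb=0
14: 0010111000010 → 0, fb=1
15: 0101110000101 → 0, fb=1
16: 1011100001011 → 1, fb=1
17: 0111000010111 → 0, fb=0
18: 1110000101110 → 1, fb=0
19: 1100001011100 → 1, fb=0
20: 1000010111000 → 1, fb=1
21: 0000101110001 → 0, fb=1
22: 0001011100011 → 0, fb=1
23: 0010111000111 → 0, fb=1
24: 0101110001111 → 0, fb=1
25: 1011100011111 → 1, fb=1
26: 0111000111111 → 0, fb=0
27: 1110001111110 → 1, fb=0
28: 1100011111100 → 1, fb=0
29: 1000111111000 → 1, fb=0
30: 0001111110000 → 0, fb=0
31: 0011111100000 → 0, fb=0
32: 0111111000000 → 0, fb=1
33: 1111110000001 → 1, fb=0
34: 1111100000010 → 1, fb=0
35: 1111000000100 → 1, fb=1
36: 1110000001001 → 1, fb=0
37: 1100000010010 → 1, fb=0
38: 1000000100100 → 1, fb=1
39: 0000001001001 → 0, fb=0
40: 0000010010010 → 0, fb=0
41: 0000100100100 → 0, fb=1
42: 0001001001001 → 0, fb=1
43: 0010010010011 → 0, fb=0
44: 0100100100110 → 0, fb=0
45: 1001001001100 → 1, fb=0
46: 0010010011000 → 0, fb=0
47: 0100100110000 → 0, fb=0
48: 1001001100000 → 1, fb=0
49: 0010011000000 → 0, fb=0
50: 0100110000000 → 0, fb=0
51: 1001100000000 → 1, fb=1
52: 0011000000001 → 0, fb=1
53: 0110000000011 → 0, fb=1
54: 1100000000111 → 1, fb=0
55: 1000000001110 → 1, fb=1
56: 0000000011101 → 0, fb=0
57: 0000000111010 → 0, fb=0
58: 0000001110100 → 0, fb=0
59: 0000011101000 → 0, fb=0
60: 0000111010000 → 0, fb=1
61: 0001110100001 → 0, fb=0
62: 0011101000010 → 0, fb=0
63: 0111010000100 → 0, fb=0
64: 1110100001000 → 1, fb=1
65: 1101000010001 → 1, fb=1
66: 1010000100011 → 1, fb=1
67: 0100001000111 → 0, fb=1
68: 1000010001111 → 1, fb=1
69: 0000100011111 → 0, fb=1
70: 0001000111111 → 0, fb=1
71: 0010001111111 → 0, fb=0
72: 0100011111110 → 0, fb=1
73: 1000111111101 → 1, fb=0
74: 0001111111010 → 0, fb=0
75: 0011111110100 → 0, fb=0
76: 0111111101000 → 0, fb=1
77: 1111111010001 → 1, fb=0
78: 1111110100010 → 1, fb=0
79: 1111101000100 → 1, fb=0
80: 1111010001000 → 1, fb=1
81: 1110100010001 → 1, fb=1
82: 1101000100011 → 1, fb=1
83: 1010001000111 → 1, fb=1
84: 0100010001111 → 0, fb=1
85: 1000100011111 → 1, fb=0
86: 0001000111110 → 0, fb=1
87: 0010001111101 → 0, fb=0
88: 0100011111010 → 0, fb=1
89: 1000111110101 → 1, fb=0
90: 0001111101010 → 0, fb=0
91: 0011111010100 → 0, fb=0
92: 0111110101000 → 0, fb=1
93: 1111101010001 → 1, fb=0
94: 1111010100010 → 1, fb=1
95: 1110101000101 → 1, fb=1
96: 1101010001011 → 1, fb=1
97: 1010100010111 → 1, fb=0
98: 0101000101110 → 0, fb=0
99: 1010001011100 → 1, fb=1
100: 0100010111001 → 0, fb=1
101: 1000101110011 → 1, fb=0
102: 0001011100110 → 0, fb=1
103: 0010111001101 → 0, fb=1
104: 0101110011011 → 0, fb=1
105: 1011100110111 → 1, fb=1
106: 0111001101111 → 0, fb=0
107: 1110011011110 → 1, fb=0
108: 1100110111100 → 1, fb=1
109: 1001101111001 → 1, fb=1
110: 0011011110011 → 0, fb=1
111: 0110111100111 → 0, fb=0
112: 1101111001110 → 1, fb=0
113: 1011110011100 → 1, fb=1
114: 0111100111001 → 0, fb=1
115: 1111001110011 → 1, fb=1
116: 1110011100111 → 1, fb=0
117: 1100111001110 → 1, fb=1
118: 1001110011101 → 1, fb=1
119: 0011100111011 → 0, fb=0
120: 0111001110110 → 0, fb=0
121: 1110011101100 → 1, fb=0

01100010000111001011100001011100011111100000010010010011000000001110100001000111111101000100011111010100010111001101111001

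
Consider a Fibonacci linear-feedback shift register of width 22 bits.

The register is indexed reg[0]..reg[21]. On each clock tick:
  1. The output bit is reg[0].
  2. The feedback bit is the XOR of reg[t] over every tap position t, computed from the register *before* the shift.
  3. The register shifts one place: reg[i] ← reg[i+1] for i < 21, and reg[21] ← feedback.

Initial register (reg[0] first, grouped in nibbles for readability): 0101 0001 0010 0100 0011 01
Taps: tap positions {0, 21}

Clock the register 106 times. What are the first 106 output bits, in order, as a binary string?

0101000100100100001101100111100011100000100100010100001011111100011110011111001010100001010001010111001100

k : reg_k → out_k, fb_k
0: 0101000100100100001101 → 0, fb=1
1: 1010001001001000011011 → 1, fb=0
2: 0100010010010000110110 → 0, fb=0
3: 1000100100100001101100 → 1, fb=1
4: 0001001001000011011001 → 0, fb=1
5: 0010010010000110110011 → 0, fb=1
6: 0100100100001101100111 → 0, fb=1
7: 1001001000011011001111 → 1, fb=0
8: 0010010000110110011110 → 0, fb=0
9: 0100100001101100111100 → 0, fb=0
10: 1001000011011001111000 → 1, fb=1
11: 0010000110110011110001 → 0, fb=1
12: 0100001101100111100011 → 0, fb=1
13: 1000011011001111000111 → 1, fb=0
14: 0000110110011110001110 → 0, fb=0
15: 0001101100111100011100 → 0, fb=0
16: 0011011001111000111000 → 0, fb=0
17: 0110110011110001110000 → 0, fb=0
18: 1101100111100011100000 → 1, fb=1
19: 1011001111000111000001 → 1, fb=0
20: 0110011110001110000010 → 0, fb=0
21: 1100111100011100000100 → 1, fb=1
22: 1001111000111000001001 → 1, fb=0
23: 0011110001110000010010 → 0, fb=0
24: 0111100011100000100100 → 0, fb=0
25: 1111000111000001001000 → 1, fb=1
26: 1110001110000010010001 → 1, fb=0
27: 1100011100000100100010 → 1, fb=1
28: 1000111000001001000101 → 1, fb=0
29: 0001110000010010001010 → 0, fb=0
30: 0011100000100100010100 → 0, fb=0
31: 0111000001001000101000 → 0, fb=0
32: 1110000010010001010000 → 1, fb=1
33: 1100000100100010100001 → 1, fb=0
34: 1000001001000101000010 → 1, fb=1
35: 0000010010001010000101 → 0, fb=1
36: 0000100100010100001011 → 0, fb=1
37: 0001001000101000010111 → 0, fb=1
38: 0010010001010000101111 → 0, fb=1
39: 0100100010100001011111 → 0, fb=1
40: 1001000101000010111111 → 1, fb=0
41: 0010001010000101111110 → 0, fb=0
42: 0100010100001011111100 → 0, fb=0
43: 1000101000010111111000 → 1, fb=1
44: 0001010000101111110001 → 0, fb=1
45: 0010100001011111100011 → 0, fb=1
46: 0101000010111111000111 → 0, fb=1
47: 1010000101111110001111 → 1, fb=0
48: 0100001011111100011110 → 0, fb=0
49: 1000010111111000111100 → 1, fb=1
50: 0000101111110001111001 → 0, fb=1
51: 0001011111100011110011 → 0, fb=1
52: 0010111111000111100111 → 0, fb=1
53: 0101111110001111001111 → 0, fb=1
54: 1011111100011110011111 → 1, fb=0
55: 0111111000111100111110 → 0, fb=0
56: 1111110001111001111100 → 1, fb=1
57: 1111100011110011111001 → 1, fb=0
58: 1111000111100111110010 → 1, fb=1
59: 1110001111001111100101 → 1, fb=0
60: 1100011110011111001010 → 1, fb=1
61: 1000111100111110010101 → 1, fb=0
62: 0001111001111100101010 → 0, fb=0
63: 0011110011111001010100 → 0, fb=0
64: 0111100111110010101000 → 0, fb=0
65: 1111001111100101010000 → 1, fb=1
66: 1110011111001010100001 → 1, fb=0
67: 1100111110010101000010 → 1, fb=1
68: 1001111100101010000101 → 1, fb=0
69: 0011111001010100001010 → 0, fb=0
70: 0111110010101000010100 → 0, fb=0
71: 1111100101010000101000 → 1, fb=1
72: 1111001010100001010001 → 1, fb=0
73: 1110010101000010100010 → 1, fb=1
74: 1100101010000101000101 → 1, fb=0
75: 1001010100001010001010 → 1, fb=1
76: 0010101000010100010101 → 0, fb=1
77: 0101010000101000101011 → 0, fb=1
78: 1010100001010001010111 → 1, fb=0
79: 0101000010100010101110 → 0, fb=0
80: 1010000101000101011100 → 1, fb=1
81: 0100001010001010111001 → 0, fb=1
82: 1000010100010101110011 → 1, fb=0
83: 0000101000101011100110 → 0, fb=0
84: 0001010001010111001100 → 0, fb=0
85: 0010100010101110011000 → 0, fb=0
86: 0101000101011100110000 → 0, fb=0
87: 1010001010111001100000 → 1, fb=1
88: 0100010101110011000001 → 0, fb=1
89: 1000101011100110000011 → 1, fb=0
90: 0001010111001100000110 → 0, fb=0
91: 0010101110011000001100 → 0, fb=0
92: 0101011100110000011000 → 0, fb=0
93: 1010111001100000110000 → 1, fb=1
94: 0101110011000001100001 → 0, fb=1
95: 1011100110000011000011 → 1, fb=0
96: 0111001100000110000110 → 0, fb=0
97: 1110011000001100001100 → 1, fb=1
98: 1100110000011000011001 → 1, fb=0
99: 1001100000110000110010 → 1, fb=1
100: 0011000001100001100101 → 0, fb=1
101: 0110000011000011001011 → 0, fb=1
102: 1100000110000110010111 → 1, fb=0
103: 1000001100001100101110 → 1, fb=1
104: 0000011000011001011101 → 0, fb=1
105: 0000110000110010111011 → 0, fb=1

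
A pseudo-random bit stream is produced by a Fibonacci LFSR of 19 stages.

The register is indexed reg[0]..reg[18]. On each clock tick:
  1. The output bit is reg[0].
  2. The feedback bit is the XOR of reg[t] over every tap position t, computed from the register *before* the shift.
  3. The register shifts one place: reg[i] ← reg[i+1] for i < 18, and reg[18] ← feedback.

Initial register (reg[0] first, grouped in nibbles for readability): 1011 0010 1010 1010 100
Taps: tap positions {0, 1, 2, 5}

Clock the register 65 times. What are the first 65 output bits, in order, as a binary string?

tick  register→output (feedback)
  0  1011001010101010100→1 (0)
  1  0110010101010101000→0 (1)
  2  1100101010101010001→1 (0)
  3  1001010101010100010→1 (0)
  4  0010101010101000100→0 (1)
  5  0101010101010001001→0 (0)
  6  1010101010100010010→1 (0)
  7  0101010101000100100→0 (0)
  8  1010101010001001000→1 (0)
  9  0101010100010010000→0 (0)
 10  1010101000100100000→1 (0)
 11  0101010001001000000→0 (0)
 12  1010100010010000000→1 (0)
 13  0101000100100000000→0 (1)
 14  1010001001000000001→1 (0)
 15  0100010010000000010→0 (0)
 16  1000100100000000100→1 (1)
 17  0001001000000001001→0 (0)
 18  0010010000000010010→0 (0)
 19  0100100000000100100→0 (1)
 20  1001000000001001001→1 (1)
 21  0010000000010010011→0 (1)
 22  0100000000100100111→0 (1)
 23  1000000001001001111→1 (1)
 24  0000000010010011111→0 (0)
 25  0000000100100111110→0 (0)
 26  0000001001001111100→0 (0)
 27  0000010010011111000→0 (1)
 28  0000100100111110001→0 (0)
 29  0001001001111100010→0 (0)
 30  0010010011111000100→0 (0)
 31  0100100111110001000→0 (1)
 32  1001001111100010001→1 (1)
 33  0010011111000100011→0 (0)
 34  0100111110001000110→0 (0)
 35  1001111100010001100→1 (0)
 36  0011111000100011000→0 (0)
 37  0111110001000110000→0 (1)
 38  1111100010001100001→1 (1)
 39  1111000100011000011→1 (1)
 40  1110001000110000111→1 (1)
 41  1100010001100001111→1 (1)
 42  1000100011000011111→1 (1)
 43  0001000110000111111→0 (0)
 44  0010001100001111110→0 (1)
 45  0100011000011111101→0 (0)
 46  1000110000111111010→1 (0)
 47  0001100001111110100→0 (0)
 48  0011000011111101000→0 (1)
 49  0110000111111010001→0 (0)
 50  1100001111110100010→1 (0)
 51  1000011111101000100→1 (0)
 52  0000111111010001000→0 (1)
 53  0001111110100010001→0 (1)
 54  0011111101000100011→0 (0)
 55  0111111010001000110→0 (1)
 56  1111110100010001101→1 (0)
 57  1111101000100011010→1 (1)
 58  1111010001000110101→1 (0)
 59  1110100010001101010→1 (1)
 60  1101000100011010101→1 (0)
 61  1010001000110101010→1 (0)
 62  0100010001101010100→0 (0)
 63  1000100011010101000→1 (1)
 64  0001000110101010001→0 (0)

10110010101010101000100100000000100100111110001000110000111111010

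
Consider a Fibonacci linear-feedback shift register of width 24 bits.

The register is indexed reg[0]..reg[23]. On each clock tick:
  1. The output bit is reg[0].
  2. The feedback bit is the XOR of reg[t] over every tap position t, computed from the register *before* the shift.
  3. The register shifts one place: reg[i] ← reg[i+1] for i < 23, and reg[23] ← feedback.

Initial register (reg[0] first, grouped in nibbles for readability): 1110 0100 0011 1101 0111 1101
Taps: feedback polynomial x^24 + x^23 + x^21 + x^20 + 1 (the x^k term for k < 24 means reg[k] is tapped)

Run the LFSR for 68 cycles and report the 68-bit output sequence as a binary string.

11100100001111010111110100011011010000011001101010111010110110100101

tick  register→output (feedback)
  0  111001000011110101111101→1 (0)
  1  110010000111101011111010→1 (0)
  2  100100001111010111110100→1 (0)
  3  001000011110101111101000→0 (1)
  4  010000111101011111010001→0 (1)
  5  100001111010111110100011→1 (0)
  6  000011110101111101000110→0 (1)
  7  000111101011111010001101→0 (1)
  8  001111010111110100011011→0 (0)
  9  011110101111101000110110→0 (1)
 10  111101011111010001101101→1 (0)
 11  111010111110100011011010→1 (0)
 12  110101111101000110110100→1 (0)
 13  101011111010001101101000→1 (0)
 14  010111110100011011010000→0 (0)
 15  101111101000110110100000→1 (1)
 16  011111010001101101000001→0 (1)
 17  111110100011011010000011→1 (0)
 18  111101000110110100000110→1 (0)
 19  111010001101101000001100→1 (1)
 20  110100011011010000011001→1 (1)
 21  101000110110100000110011→1 (0)
 22  010001101101000001100110→0 (1)
 23  100011011010000011001101→1 (0)
 24  000110110100000110011010→0 (1)
 25  001101101000001100110101→0 (0)
 26  011011010000011001101010→0 (1)
 27  110110100000110011010101→1 (1)
 28  101101000001100110101011→1 (1)
 29  011010000011001101010111→0 (0)
 30  110100000110011010101110→1 (1)
 31  101000001100110101011101→1 (0)
 32  010000011001101010111010→0 (1)
 33  100000110011010101110101→1 (1)
 34  000001100110101011101011→0 (0)
 35  000011001101010111010110→0 (1)
 36  000110011010101110101101→0 (1)
 37  001100110101011101011011→0 (0)
 38  011001101010111010110110→0 (1)
 39  110011010101110101101101→1 (0)
 40  100110101011101011011010→1 (0)
 41  001101010111010110110100→0 (1)
 42  011010101110101101101001→0 (0)
 43  110101011101011011010010→1 (1)
 44  101010111010110110100101→1 (1)
 45  010101110101101101001011→0 (0)
 46  101011101011011010010110→1 (0)
 47  010111010110110100101100→0 (0)
 48  101110101101101001011000→1 (0)
 49  011101011011010010110000→0 (0)
 50  111010110110100101100000→1 (1)
 51  110101101101001011000001→1 (0)
 52  101011011010010110000010→1 (1)
 53  010110110100101100000101→0 (0)
 54  101101101001011000001010→1 (0)
 55  011011010010110000010100→0 (1)
 56  110110100101100000101001→1 (1)
 57  101101001011000001010011→1 (0)
 58  011010010110000010100110→0 (1)
 59  110100101100000101001101→1 (0)
 60  101001011000001010011010→1 (0)
 61  010010110000010100110100→0 (1)
 62  100101100000101001101001→1 (1)
 63  001011000001010011010011→0 (1)
 64  010110000010100110100111→0 (0)
 65  101100000101001101001110→1 (1)
 66  011000001010011010011101→0 (1)
 67  110000010100110100111011→1 (1)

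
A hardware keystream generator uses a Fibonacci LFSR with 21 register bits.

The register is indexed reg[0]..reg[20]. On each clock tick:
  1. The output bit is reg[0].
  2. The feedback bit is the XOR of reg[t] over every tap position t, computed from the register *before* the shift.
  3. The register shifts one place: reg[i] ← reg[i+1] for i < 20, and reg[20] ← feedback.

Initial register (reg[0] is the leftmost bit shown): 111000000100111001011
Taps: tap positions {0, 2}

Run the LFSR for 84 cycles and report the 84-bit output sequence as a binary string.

111000000100111001011011000010111011100110111001001010101111101011101100000010001000

tick  register→output (feedback)
  0  111000000100111001011→1 (0)
  1  110000001001110010110→1 (1)
  2  100000010011100101101→1 (1)
  3  000000100111001011011→0 (0)
  4  000001001110010110110→0 (0)
  5  000010011100101101100→0 (0)
  6  000100111001011011000→0 (0)
  7  001001110010110110000→0 (1)
  8  010011100101101100001→0 (0)
  9  100111001011011000010→1 (1)
 10  001110010110110000101→0 (1)
 11  011100101101100001011→0 (1)
 12  111001011011000010111→1 (0)
 13  110010110110000101110→1 (1)
 14  100101101100001011101→1 (1)
 15  001011011000010111011→0 (1)
 16  010110110000101110111→0 (0)
 17  101101100001011101110→1 (0)
 18  011011000010111011100→0 (1)
 19  110110000101110111001→1 (1)
 20  101100001011101110011→1 (0)
 21  011000010111011100110→0 (1)
 22  110000101110111001101→1 (1)
 23  100001011101110011011→1 (1)
 24  000010111011100110111→0 (0)
 25  000101110111001101110→0 (0)
 26  001011101110011011100→0 (1)
 27  010111011100110111001→0 (0)
 28  101110111001101110010→1 (0)
 29  011101110011011100100→0 (1)
 30  111011100110111001001→1 (0)
 31  110111001101110010010→1 (1)
 32  101110011011100100101→1 (0)
 33  011100110111001001010→0 (1)
 34  111001101110010010101→1 (0)
 35  110011011100100101010→1 (1)
 36  100110111001001010101→1 (1)
 37  001101110010010101011→0 (1)
 38  011011100100101010111→0 (1)
 39  110111001001010101111→1 (1)
 40  101110010010101011111→1 (0)
 41  011100100101010111110→0 (1)
 42  111001001010101111101→1 (0)
 43  110010010101011111010→1 (1)
 44  100100101010111110101→1 (1)
 45  001001010101111101011→0 (1)
 46  010010101011111010111→0 (0)
 47  100101010111110101110→1 (1)
 48  001010101111101011101→0 (1)
 49  010101011111010111011→0 (0)
 50  101010111110101110110→1 (0)
 51  010101111101011101100→0 (0)
 52  101011111010111011000→1 (0)
 53  010111110101110110000→0 (0)
 54  101111101011101100000→1 (0)
 55  011111010111011000000→0 (1)
 56  111110101110110000001→1 (0)
 57  111101011101100000010→1 (0)
 58  111010111011000000100→1 (0)
 59  110101110110000001000→1 (1)
 60  101011101100000010001→1 (0)
 61  010111011000000100010→0 (0)
 62  101110110000001000100→1 (0)
 63  011101100000010001000→0 (1)
 64  111011000000100010001→1 (0)
 65  110110000001000100010→1 (1)
 66  101100000010001000101→1 (0)
 67  011000000100010001010→0 (1)
 68  110000001000100010101→1 (1)
 69  100000010001000101011→1 (1)
 70  000000100010001010111→0 (0)
 71  000001000100010101110→0 (0)
 72  000010001000101011100→0 (0)
 73  000100010001010111000→0 (0)
 74  001000100010101110000→0 (1)
 75  010001000101011100001→0 (0)
 76  100010001010111000010→1 (1)
 77  000100010101110000101→0 (0)
 78  001000101011100001010→0 (1)
 79  010001010111000010101→0 (0)
 80  100010101110000101010→1 (1)
 81  000101011100001010101→0 (0)
 82  001010111000010101010→0 (1)
 83  010101110000101010101→0 (0)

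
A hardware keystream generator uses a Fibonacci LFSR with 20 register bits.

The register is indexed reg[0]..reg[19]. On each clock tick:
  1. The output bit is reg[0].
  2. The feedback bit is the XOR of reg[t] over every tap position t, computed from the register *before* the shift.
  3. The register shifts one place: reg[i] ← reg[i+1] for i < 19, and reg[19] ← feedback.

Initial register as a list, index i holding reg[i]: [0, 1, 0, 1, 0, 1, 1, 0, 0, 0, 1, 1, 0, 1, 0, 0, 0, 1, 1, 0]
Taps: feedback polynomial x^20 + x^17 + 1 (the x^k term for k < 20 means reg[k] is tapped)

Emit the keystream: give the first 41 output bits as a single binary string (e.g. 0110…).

01010110001101000110100001101110100101000

step | reg (before) | out | fb
   0 | 01010110001101000110 | 0 | 1
   1 | 10101100011010001101 | 1 | 0
   2 | 01011000110100011010 | 0 | 0
   3 | 10110001101000110100 | 1 | 0
   4 | 01100011010001101000 | 0 | 0
   5 | 11000110100011010000 | 1 | 1
   6 | 10001101000110100001 | 1 | 1
   7 | 00011010001101000011 | 0 | 0
   8 | 00110100011010000110 | 0 | 1
   9 | 01101000110100001101 | 0 | 1
  10 | 11010001101000011011 | 1 | 1
  11 | 10100011010000110111 | 1 | 0
  12 | 01000110100001101110 | 0 | 1
  13 | 10001101000011011101 | 1 | 0
  14 | 00011010000110111010 | 0 | 0
  15 | 00110100001101110100 | 0 | 1
  16 | 01101000011011101001 | 0 | 0
  17 | 11010000110111010010 | 1 | 1
  18 | 10100001101110100101 | 1 | 0
  19 | 01000011011101001010 | 0 | 0
  20 | 10000110111010010100 | 1 | 0
  21 | 00001101110100101000 | 0 | 0
  22 | 00011011101001010000 | 0 | 0
  23 | 00110111010010100000 | 0 | 0
  24 | 01101110100101000000 | 0 | 0
  25 | 11011101001010000000 | 1 | 1
  26 | 10111010010100000001 | 1 | 1
  27 | 01110100101000000011 | 0 | 0
  28 | 11101001010000000110 | 1 | 0
  29 | 11010010100000001100 | 1 | 0
  30 | 10100101000000011000 | 1 | 1
  31 | 01001010000000110001 | 0 | 0
  32 | 10010100000001100010 | 1 | 1
  33 | 00101000000011000101 | 0 | 1
  34 | 01010000000110001011 | 0 | 0
  35 | 10100000001100010110 | 1 | 0
  36 | 01000000011000101100 | 0 | 1
  37 | 10000000110001011001 | 1 | 1
  38 | 00000001100010110011 | 0 | 0
  39 | 00000011000101100110 | 0 | 1
  40 | 00000110001011001101 | 0 | 1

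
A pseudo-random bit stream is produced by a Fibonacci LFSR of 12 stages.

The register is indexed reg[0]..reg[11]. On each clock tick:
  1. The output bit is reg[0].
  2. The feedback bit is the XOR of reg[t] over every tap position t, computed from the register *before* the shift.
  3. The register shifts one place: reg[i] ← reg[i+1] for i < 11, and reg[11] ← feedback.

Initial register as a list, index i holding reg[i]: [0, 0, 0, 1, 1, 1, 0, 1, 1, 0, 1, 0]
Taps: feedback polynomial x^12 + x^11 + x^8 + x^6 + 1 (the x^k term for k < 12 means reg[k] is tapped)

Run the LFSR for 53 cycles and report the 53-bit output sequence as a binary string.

step | reg (before) | out | fb
   0 | 000111011010 | 0 | 1
   1 | 001110110101 | 0 | 0
   2 | 011101101010 | 0 | 0
   3 | 111011010100 | 1 | 1
   4 | 110110101001 | 1 | 0
   5 | 101101010010 | 1 | 1
   6 | 011010100101 | 0 | 0
   7 | 110101001010 | 1 | 0
   8 | 101010010100 | 1 | 1
   9 | 010100101001 | 0 | 1
  10 | 101001010011 | 1 | 0
  11 | 010010100110 | 0 | 1
  12 | 100101001101 | 1 | 1
  13 | 001010011011 | 0 | 0
  14 | 010100110110 | 0 | 1
  15 | 101001101101 | 1 | 0
  16 | 010011011010 | 0 | 1
  17 | 100110110101 | 1 | 1
  18 | 001101101011 | 0 | 1
  19 | 011011010111 | 0 | 1
  20 | 110110101111 | 1 | 0
  21 | 101101011110 | 1 | 0
  22 | 011010111100 | 0 | 0
  23 | 110101111000 | 1 | 1
  24 | 101011110001 | 1 | 1
  25 | 010111100011 | 0 | 0
  26 | 101111000110 | 1 | 1
  27 | 011110001101 | 0 | 0
  28 | 111100011010 | 1 | 0
  29 | 111000110100 | 1 | 0
  30 | 110001101000 | 1 | 1
  31 | 100011010001 | 1 | 0
  32 | 000110100010 | 0 | 1
  33 | 001101000101 | 0 | 1
  34 | 011010001011 | 0 | 0
  35 | 110100010110 | 1 | 1
  36 | 101000101101 | 1 | 0
  37 | 010001011010 | 0 | 1
  38 | 100010110101 | 1 | 1
  39 | 000101101011 | 0 | 1
  40 | 001011010111 | 0 | 1
  41 | 010110101111 | 0 | 1
  42 | 101101011111 | 1 | 1
  43 | 011010111111 | 0 | 1
  44 | 110101111111 | 1 | 0
  45 | 101011111110 | 1 | 1
  46 | 010111111101 | 0 | 1
  47 | 101111111011 | 1 | 0
  48 | 011111110110 | 0 | 1
  49 | 111111101101 | 1 | 0
  50 | 111111011010 | 1 | 0
  51 | 111110110100 | 1 | 0
  52 | 111101101000 | 1 | 1

00011101101010010100110110101111000110100010110101111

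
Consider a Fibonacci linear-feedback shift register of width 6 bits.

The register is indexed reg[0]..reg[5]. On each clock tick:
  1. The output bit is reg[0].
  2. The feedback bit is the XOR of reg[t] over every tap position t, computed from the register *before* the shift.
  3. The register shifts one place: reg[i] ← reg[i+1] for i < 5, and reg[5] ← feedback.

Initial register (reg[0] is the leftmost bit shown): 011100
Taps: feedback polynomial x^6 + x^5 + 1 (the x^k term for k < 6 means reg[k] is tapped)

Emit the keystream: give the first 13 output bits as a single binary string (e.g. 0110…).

k : reg_k → out_k, fb_k
0: 011100 → 0, fb=0
1: 111000 → 1, fb=1
2: 110001 → 1, fb=0
3: 100010 → 1, fb=1
4: 000101 → 0, fb=1
5: 001011 → 0, fb=1
6: 010111 → 0, fb=1
7: 101111 → 1, fb=0
8: 011110 → 0, fb=0
9: 111100 → 1, fb=1
10: 111001 → 1, fb=0
11: 110010 → 1, fb=1
12: 100101 → 1, fb=0

0111000101111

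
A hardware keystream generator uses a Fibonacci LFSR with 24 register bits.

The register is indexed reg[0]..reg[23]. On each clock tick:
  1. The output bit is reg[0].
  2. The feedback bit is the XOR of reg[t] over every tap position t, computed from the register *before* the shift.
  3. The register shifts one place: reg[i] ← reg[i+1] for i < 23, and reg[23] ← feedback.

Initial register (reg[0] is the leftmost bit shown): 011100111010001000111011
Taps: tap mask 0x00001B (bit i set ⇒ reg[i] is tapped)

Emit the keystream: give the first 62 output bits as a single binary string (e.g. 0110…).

01110011101000100011101100110011110101000010011111110111100111

tick  register→output (feedback)
  0  011100111010001000111011→0 (0)
  1  111001110100010001110110→1 (0)
  2  110011101000100011101100→1 (1)
  3  100111010001000111011001→1 (1)
  4  001110100010001110110011→0 (0)
  5  011101000100011101100110→0 (0)
  6  111010001000111011001100→1 (1)
  7  110100010001110110011001→1 (1)
  8  101000100011101100110011→1 (1)
  9  010001000111011001100111→0 (1)
 10  100010001110110011001111→1 (0)
 11  000100011101100110011110→0 (1)
 12  001000111011001100111101→0 (0)
 13  010001110110011001111010→0 (1)
 14  100011101100110011110101→1 (0)
 15  000111011001100111101010→0 (0)
 16  001110110011001111010100→0 (0)
 17  011101100110011110101000→0 (0)
 18  111011001100111101010000→1 (1)
 19  110110011001111010100001→1 (0)
 20  101100110011110101000010→1 (0)
 21  011001100111101010000100→0 (1)
 22  110011001111010100001001→1 (1)
 23  100110011110101000010011→1 (1)
 24  001100111101010000100111→0 (1)
 25  011001111010100001001111→0 (1)
 26  110011110101000010011111→1 (1)
 27  100111101010000100111111→1 (1)
 28  001111010100001001111111→0 (0)
 29  011110101000010011111110→0 (1)
 30  111101010000100111111101→1 (1)
 31  111010100001001111111011→1 (1)
 32  110101000010011111110111→1 (1)
 33  101010000100111111101111→1 (0)
 34  010100001001111111011110→0 (0)
 35  101000010011111110111100→1 (1)
 36  010000100111111101111001→0 (1)
 37  100001001111111011110011→1 (1)
 38  000010011111110111100111→0 (1)
 39  000100111111101111001111→0 (1)
 40  001001111111011110011111→0 (0)
 41  010011111110111100111110→0 (0)
 42  100111111101111001111100→1 (1)
 43  001111111011110011111001→0 (0)
 44  011111110111100111110010→0 (1)
 45  111111101111001111100101→1 (0)
 46  111111011110011111001010→1 (0)
 47  111110111100111110010100→1 (0)
 48  111101111001111100101000→1 (1)
 49  111011110011111001010001→1 (1)
 50  110111100111110010100011→1 (0)
 51  101111001111100101000110→1 (1)
 52  011110011111001010001101→0 (1)
 53  111100111110010100011011→1 (1)
 54  111001111100101000110111→1 (0)
 55  110011111001010001101110→1 (1)
 56  100111110010100011011101→1 (1)
 57  001111100101000110111011→0 (0)
 58  011111001010001101110110→0 (1)
 59  111110010100011011101101→1 (0)
 60  111100101000110111011010→1 (1)
 61  111001010001101110110101→1 (0)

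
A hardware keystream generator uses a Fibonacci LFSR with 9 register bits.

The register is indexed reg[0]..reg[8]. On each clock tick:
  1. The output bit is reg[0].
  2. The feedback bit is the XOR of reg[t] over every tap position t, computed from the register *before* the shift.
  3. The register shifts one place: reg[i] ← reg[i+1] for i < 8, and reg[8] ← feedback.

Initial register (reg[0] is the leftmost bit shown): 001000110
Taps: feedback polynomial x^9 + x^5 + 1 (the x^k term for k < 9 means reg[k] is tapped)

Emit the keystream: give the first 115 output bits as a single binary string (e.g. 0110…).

0010001100100011101010110110001110001001010100011011001111100111100010110111001010010000010011001110100011111011110

k : reg_k → out_k, fb_k
0: 001000110 → 0, fb=0
1: 010001100 → 0, fb=1
2: 100011001 → 1, fb=0
3: 000110010 → 0, fb=0
4: 001100100 → 0, fb=0
5: 011001000 → 0, fb=1
6: 110010001 → 1, fb=1
7: 100100011 → 1, fb=1
8: 001000111 → 0, fb=0
9: 010001110 → 0, fb=1
10: 100011101 → 1, fb=0
11: 000111010 → 0, fb=1
12: 001110101 → 0, fb=0
13: 011101010 → 0, fb=1
14: 111010101 → 1, fb=1
15: 110101011 → 1, fb=0
16: 101010110 → 1, fb=1
17: 010101101 → 0, fb=1
18: 101011011 → 1, fb=0
19: 010110110 → 0, fb=0
20: 101101100 → 1, fb=0
21: 011011000 → 0, fb=1
22: 110110001 → 1, fb=1
23: 101100011 → 1, fb=1
24: 011000111 → 0, fb=0
25: 110001110 → 1, fb=0
26: 100011100 → 1, fb=0
27: 000111000 → 0, fb=1
28: 001110001 → 0, fb=0
29: 011100010 → 0, fb=0
30: 111000100 → 1, fb=1
31: 110001001 → 1, fb=0
32: 100010010 → 1, fb=1
33: 000100101 → 0, fb=0
34: 001001010 → 0, fb=1
35: 010010101 → 0, fb=0
36: 100101010 → 1, fb=0
37: 001010100 → 0, fb=0
38: 010101000 → 0, fb=1
39: 101010001 → 1, fb=1
40: 010100011 → 0, fb=0
41: 101000110 → 1, fb=1
42: 010001101 → 0, fb=1
43: 100011011 → 1, fb=0
44: 000110110 → 0, fb=0
45: 001101100 → 0, fb=1
46: 011011001 → 0, fb=1
47: 110110011 → 1, fb=1
48: 101100111 → 1, fb=1
49: 011001111 → 0, fb=1
50: 110011111 → 1, fb=0
51: 100111110 → 1, fb=0
52: 001111100 → 0, fb=1
53: 011111001 → 0, fb=1
54: 111110011 → 1, fb=1
55: 111100111 → 1, fb=1
56: 111001111 → 1, fb=0
57: 110011110 → 1, fb=0
58: 100111100 → 1, fb=0
59: 001111000 → 0, fb=1
60: 011110001 → 0, fb=0
61: 111100010 → 1, fb=1
62: 111000101 → 1, fb=1
63: 110001011 → 1, fb=0
64: 100010110 → 1, fb=1
65: 000101101 → 0, fb=1
66: 001011011 → 0, fb=1
67: 010110111 → 0, fb=0
68: 101101110 → 1, fb=0
69: 011011100 → 0, fb=1
70: 110111001 → 1, fb=0
71: 101110010 → 1, fb=1
72: 011100101 → 0, fb=0
73: 111001010 → 1, fb=0
74: 110010100 → 1, fb=1
75: 100101001 → 1, fb=0
76: 001010010 → 0, fb=0
77: 010100100 → 0, fb=0
78: 101001000 → 1, fb=0
79: 010010000 → 0, fb=0
80: 100100000 → 1, fb=1
81: 001000001 → 0, fb=0
82: 010000010 → 0, fb=0
83: 100000100 → 1, fb=1
84: 000001001 → 0, fb=1
85: 000010011 → 0, fb=0
86: 000100110 → 0, fb=0
87: 001001100 → 0, fb=1
88: 010011001 → 0, fb=1
89: 100110011 → 1, fb=1
90: 001100111 → 0, fb=0
91: 011001110 → 0, fb=1
92: 110011101 → 1, fb=0
93: 100111010 → 1, fb=0
94: 001110100 → 0, fb=0
95: 011101000 → 0, fb=1
96: 111010001 → 1, fb=1
97: 110100011 → 1, fb=1
98: 101000111 → 1, fb=1
99: 010001111 → 0, fb=1
100: 100011111 → 1, fb=0
101: 000111110 → 0, fb=1
102: 001111101 → 0, fb=1
103: 011111011 → 0, fb=1
104: 111110111 → 1, fb=1
105: 111101111 → 1, fb=0
106: 111011110 → 1, fb=0
107: 110111100 → 1, fb=0
108: 101111000 → 1, fb=0
109: 011110000 → 0, fb=0
110: 111100000 → 1, fb=1
111: 111000001 → 1, fb=1
112: 110000011 → 1, fb=1
113: 100000111 → 1, fb=1
114: 000001111 → 0, fb=1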